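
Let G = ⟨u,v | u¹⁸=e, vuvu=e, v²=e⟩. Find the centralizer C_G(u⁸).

⟨u⁸⟩ ⊆ C_G(u⁸) since powers of u⁸ commute with u⁸; so |C_G(u⁸)| ≥ |⟨u⁸⟩| = 9.
By orbit–stabilizer, |C_G(u⁸)| = |G| / |conj. class of u⁸| = 36 / 2 = 18.
The 18 elements commuting with u⁸ are {e, u, u², u³, u⁴, u⁵, u⁶, u⁷, u⁸, u⁹, u¹⁰, u¹¹, u¹², u¹³, u¹⁴, u¹⁵, u¹⁶, u¹⁷}.

Answer: {e, u, u², u³, u⁴, u⁵, u⁶, u⁷, u⁸, u⁹, u¹⁰, u¹¹, u¹², u¹³, u¹⁴, u¹⁵, u¹⁶, u¹⁷}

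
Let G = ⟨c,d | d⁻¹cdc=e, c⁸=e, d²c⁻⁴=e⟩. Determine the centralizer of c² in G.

⟨c²⟩ ⊆ C_G(c²) since powers of c² commute with c²; so |C_G(c²)| ≥ |⟨c²⟩| = 4.
By orbit–stabilizer, |C_G(c²)| = |G| / |conj. class of c²| = 16 / 2 = 8.
The 8 elements commuting with c² are {e, c, c², c³, c⁴, c⁵, c⁶, c⁷}.

Answer: {e, c, c², c³, c⁴, c⁵, c⁶, c⁷}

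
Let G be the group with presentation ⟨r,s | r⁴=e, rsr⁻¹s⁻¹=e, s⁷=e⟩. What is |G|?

Enumerate words in the generators, reducing via the relations: the distinct elements are
  {e, r, s, rs, r², r³, s², s³, s⁴, s⁵, s⁶, rs², rs³, rs⁴, rs⁵, rs⁶, r²s, r³s, r²s², r²s³, r²s⁴, r²s⁵, r²s⁶, r³s², r³s³, r³s⁴, r³s⁵, r³s⁶}.
No further products give new elements, so |G| = 28.

Answer: 28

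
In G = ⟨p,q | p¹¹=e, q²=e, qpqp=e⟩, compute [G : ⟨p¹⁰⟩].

First find ord(p¹⁰) by computing successive powers:
  (p¹⁰)¹ = p¹⁰, (p¹⁰)² = p⁹, (p¹⁰)³ = p⁸, (p¹⁰)⁴ = p⁷, (p¹⁰)⁵ = p⁶, (p¹⁰)⁶ = p⁵, (p¹⁰)⁷ = p⁴, (p¹⁰)⁸ = p³, (p¹⁰)⁹ = p², (p¹⁰)¹⁰ = p, (p¹⁰)¹¹ = e.
So |⟨p¹⁰⟩| = ord(p¹⁰) = 11. With |G| = 22, by Lagrange [G : ⟨p¹⁰⟩] = 22/11 = 2.

Answer: 2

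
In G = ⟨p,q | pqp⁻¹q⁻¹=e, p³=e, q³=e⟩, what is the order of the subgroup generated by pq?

|⟨pq⟩| equals the order of pq. Compute successive powers until reaching e:
  (pq)¹ = pq, (pq)² = p²q², (pq)³ = e.
The smallest positive k with (pq)ᵏ = e is 3, so |⟨pq⟩| = 3.

Answer: 3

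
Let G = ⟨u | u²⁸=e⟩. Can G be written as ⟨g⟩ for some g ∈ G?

|G| = 28. The element u has order 28 (its powers give 28 distinct elements), so ⟨u⟩ = G and G is cyclic.

Answer: Yes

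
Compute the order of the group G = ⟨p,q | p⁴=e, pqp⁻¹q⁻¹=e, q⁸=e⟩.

Enumerate words in the generators, reducing via the relations: the distinct elements are
  {e, p, q, pq, p², p³, q², q³, q⁴, q⁵, q⁶, q⁷, pq², pq³, pq⁴, pq⁵, pq⁶, pq⁷, p²q, p³q, p²q², p²q³, p²q⁴, p²q⁵, p²q⁶, p²q⁷, p³q², p³q³, p³q⁴, p³q⁵, p³q⁶, p³q⁷}.
No further products give new elements, so |G| = 32.

Answer: 32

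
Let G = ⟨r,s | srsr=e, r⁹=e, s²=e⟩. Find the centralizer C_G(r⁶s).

⟨r⁶s⟩ ⊆ C_G(r⁶s) since powers of r⁶s commute with r⁶s; so |C_G(r⁶s)| ≥ |⟨r⁶s⟩| = 2.
By orbit–stabilizer, |C_G(r⁶s)| = |G| / |conj. class of r⁶s| = 18 / 9 = 2.
The 2 elements commuting with r⁶s are {e, r⁶s}.

Answer: {e, r⁶s}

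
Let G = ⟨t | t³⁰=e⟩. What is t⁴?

Compute successive powers of t, reducing at each step:
  t²: t · t = t²
  t³: (t²) · t = t³
  t⁴: (t³) · t = t⁴

Answer: t⁴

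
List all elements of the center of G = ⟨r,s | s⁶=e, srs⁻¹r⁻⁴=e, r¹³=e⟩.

An element z ∈ Z(G) iff z commutes with every generator.
For example e is central: e·r = r = r·e; e·s = s = s·e.
Whereas r ∉ Z(G) since r·s = rs ≠ r⁴s = s·r.
Checking each of the 78 elements this way gives Z(G) = {e}, of order 1.

Answer: {e}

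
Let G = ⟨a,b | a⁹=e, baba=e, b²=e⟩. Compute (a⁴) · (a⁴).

Compute (a⁴) · (a⁴) by multiplying left to right and reducing via the relations at each step:
  (a⁴) · a⁴ = a⁸

Answer: a⁸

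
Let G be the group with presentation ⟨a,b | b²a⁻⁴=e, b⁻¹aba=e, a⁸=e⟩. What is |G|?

Enumerate words in the generators, reducing via the relations: the distinct elements are
  {a, b, e, ab, a², a³, a⁴, a⁵, a⁶, a⁷, a²b, a³b, b⁻¹, ab⁻¹, a²b⁻¹, a³b⁻¹}.
No further products give new elements, so |G| = 16.

Answer: 16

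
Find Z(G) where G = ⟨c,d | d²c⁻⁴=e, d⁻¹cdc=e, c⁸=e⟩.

An element z ∈ Z(G) iff z commutes with every generator.
For example c⁴ is central: (c⁴)·c = c⁵ = c·(c⁴); (c⁴)·d = d⁻¹ = d·(c⁴).
Whereas c ∉ Z(G) since c·d = cd ≠ c³d⁻¹ = d·c.
Checking each of the 16 elements this way gives Z(G) = {e, c⁴}, of order 2.

Answer: {e, c⁴}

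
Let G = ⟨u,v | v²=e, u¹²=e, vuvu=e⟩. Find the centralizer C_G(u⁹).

⟨u⁹⟩ ⊆ C_G(u⁹) since powers of u⁹ commute with u⁹; so |C_G(u⁹)| ≥ |⟨u⁹⟩| = 4.
By orbit–stabilizer, |C_G(u⁹)| = |G| / |conj. class of u⁹| = 24 / 2 = 12.
The 12 elements commuting with u⁹ are {e, u, u², u³, u⁴, u⁵, u⁶, u⁷, u⁸, u⁹, u¹⁰, u¹¹}.

Answer: {e, u, u², u³, u⁴, u⁵, u⁶, u⁷, u⁸, u⁹, u¹⁰, u¹¹}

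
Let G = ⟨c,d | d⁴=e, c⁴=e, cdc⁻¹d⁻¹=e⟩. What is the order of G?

Enumerate words in the generators, reducing via the relations: the distinct elements are
  {c, d, e, cd, c², c³, d², d³, cd², cd³, c²d, c³d, c²d², c²d³, c³d², c³d³}.
No further products give new elements, so |G| = 16.

Answer: 16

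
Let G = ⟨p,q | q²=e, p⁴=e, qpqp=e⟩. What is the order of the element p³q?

Compute successive powers until reaching e:
  (p³q)¹ = p³q, (p³q)² = e.
The smallest positive k with (p³q)ᵏ = e is 2.

Answer: 2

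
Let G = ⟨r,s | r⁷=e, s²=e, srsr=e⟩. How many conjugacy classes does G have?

The conjugacy classes (representative and size) are:
  [e] (size 1), [r⁶] (size 2), [r⁵] (size 2), [r⁴] (size 2), [rs] (size 7).
Class equation: 1 + 2 + 2 + 2 + 7 = 14 = |G|. So G has 5 conjugacy classes.

Answer: 5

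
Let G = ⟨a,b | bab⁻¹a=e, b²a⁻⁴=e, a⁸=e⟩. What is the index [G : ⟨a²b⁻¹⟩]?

First find ord(a²b⁻¹) by computing successive powers:
  (a²b⁻¹)¹ = a²b⁻¹, (a²b⁻¹)² = a⁴, (a²b⁻¹)³ = a²b, (a²b⁻¹)⁴ = e.
So |⟨a²b⁻¹⟩| = ord(a²b⁻¹) = 4. With |G| = 16, by Lagrange [G : ⟨a²b⁻¹⟩] = 16/4 = 4.

Answer: 4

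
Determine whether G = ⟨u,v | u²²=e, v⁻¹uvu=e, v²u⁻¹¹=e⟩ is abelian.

u·v = uv but v·u = u¹⁰v⁻¹, so u·v ≠ v·u and G is not abelian.

Answer: No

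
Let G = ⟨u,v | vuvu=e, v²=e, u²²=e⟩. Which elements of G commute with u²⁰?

⟨u²⁰⟩ ⊆ C_G(u²⁰) since powers of u²⁰ commute with u²⁰; so |C_G(u²⁰)| ≥ |⟨u²⁰⟩| = 11.
By orbit–stabilizer, |C_G(u²⁰)| = |G| / |conj. class of u²⁰| = 44 / 2 = 22.
The 22 elements commuting with u²⁰ are {e, u, u², u³, u⁴, u⁵, u⁶, u⁷, u⁸, u⁹, u¹⁰, u¹¹, u¹², u¹³, u¹⁴, u¹⁵, u¹⁶, u¹⁷, u¹⁸, u¹⁹, u²⁰, u²¹}.

Answer: {e, u, u², u³, u⁴, u⁵, u⁶, u⁷, u⁸, u⁹, u¹⁰, u¹¹, u¹², u¹³, u¹⁴, u¹⁵, u¹⁶, u¹⁷, u¹⁸, u¹⁹, u²⁰, u²¹}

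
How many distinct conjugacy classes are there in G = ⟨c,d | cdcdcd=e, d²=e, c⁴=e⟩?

The conjugacy classes (representative and size) are:
  [e] (size 1), [c³] (size 6), [c²dc²d] (size 3), [cdc³] (size 6), [dc³] (size 8).
Class equation: 1 + 6 + 3 + 6 + 8 = 24 = |G|. So G has 5 conjugacy classes.

Answer: 5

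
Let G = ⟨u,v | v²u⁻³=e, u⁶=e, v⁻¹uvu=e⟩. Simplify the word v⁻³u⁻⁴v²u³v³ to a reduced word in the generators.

Multiply left to right, reducing at each step:
  v · u⁻⁴ = uv⁻¹
  (uv⁻¹) · v² = uv
  (uv) · u³ = uv⁻¹
  (uv⁻¹) · v³ = u⁴

Answer: u⁴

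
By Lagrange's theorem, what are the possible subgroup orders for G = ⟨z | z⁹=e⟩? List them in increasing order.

|G| = 9 = 3². By Lagrange's theorem the order of any subgroup divides 9; the divisors of 9 are 1, 3, 9.

Answer: 1, 3, 9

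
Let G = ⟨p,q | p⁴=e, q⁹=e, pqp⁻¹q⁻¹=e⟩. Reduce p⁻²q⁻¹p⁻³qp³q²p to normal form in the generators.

Multiply left to right, reducing at each step:
  (p²) · q⁻¹ = p²q⁸
  (p²q⁸) · p⁻³ = p³q⁸
  (p³q⁸) · q = p³
  (p³) · p³ = p²
  (p²) · q² = p²q²
  (p²q²) · p = p³q²

Answer: p³q²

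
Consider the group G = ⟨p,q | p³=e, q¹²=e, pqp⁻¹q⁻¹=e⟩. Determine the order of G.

Enumerate words in the generators, reducing via the relations: the distinct elements are
  {e, p, q, pq, p², q², q³, q⁴, q⁵, q⁶, q⁷, q⁸, q⁹, pq², pq³, pq⁴, pq⁵, pq⁶, pq⁷, pq⁸, pq⁹, p²q, q¹¹, q¹⁰, pq¹¹, pq¹⁰, p²q², p²q³, p²q⁴, p²q⁵, p²q⁶, p²q⁷, p²q⁸, p²q⁹, p²q¹¹, p²q¹⁰}.
No further products give new elements, so |G| = 36.

Answer: 36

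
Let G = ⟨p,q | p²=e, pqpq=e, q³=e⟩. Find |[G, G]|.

G' = [G, G] is generated by all commutators. The generator-pair commutators are: [p, q] = q.
The subgroup they normally generate is {e, q, q²}, of order 3.
Check: |G/G'| = 6/3 = 2 is the order of the abelianisation.

Answer: 3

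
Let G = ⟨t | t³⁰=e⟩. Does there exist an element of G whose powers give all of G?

|G| = 30. The element t has order 30 (its powers give 30 distinct elements), so ⟨t⟩ = G and G is cyclic.

Answer: Yes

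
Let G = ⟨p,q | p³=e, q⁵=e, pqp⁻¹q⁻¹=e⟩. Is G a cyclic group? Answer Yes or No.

|G| = 15. The element pq has order 15 (its powers give 15 distinct elements), so ⟨pq⟩ = G and G is cyclic.

Answer: Yes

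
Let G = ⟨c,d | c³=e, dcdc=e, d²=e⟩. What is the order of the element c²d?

Compute successive powers until reaching e:
  (c²d)¹ = c²d, (c²d)² = e.
The smallest positive k with (c²d)ᵏ = e is 2.

Answer: 2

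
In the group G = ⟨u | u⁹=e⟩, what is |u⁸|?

Compute successive powers until reaching e:
  (u⁸)¹ = u⁸, (u⁸)² = u⁷, (u⁸)³ = u⁶, (u⁸)⁴ = u⁵, (u⁸)⁵ = u⁴, (u⁸)⁶ = u³, (u⁸)⁷ = u², (u⁸)⁸ = u, (u⁸)⁹ = e.
The smallest positive k with (u⁸)ᵏ = e is 9.

Answer: 9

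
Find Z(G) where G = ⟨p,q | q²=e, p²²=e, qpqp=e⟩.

An element z ∈ Z(G) iff z commutes with every generator.
For example p¹¹ is central: (p¹¹)·p = p¹² = p·(p¹¹); (p¹¹)·q = p¹¹q = q·(p¹¹).
Whereas p ∉ Z(G) since p·q = pq ≠ p²¹q = q·p.
Checking each of the 44 elements this way gives Z(G) = {e, p¹¹}, of order 2.

Answer: {e, p¹¹}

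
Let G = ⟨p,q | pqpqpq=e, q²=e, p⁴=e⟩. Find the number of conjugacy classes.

The conjugacy classes (representative and size) are:
  [e] (size 1), [p³] (size 6), [p²qp²q] (size 3), [pqp³] (size 6), [qp³] (size 8).
Class equation: 1 + 6 + 3 + 6 + 8 = 24 = |G|. So G has 5 conjugacy classes.

Answer: 5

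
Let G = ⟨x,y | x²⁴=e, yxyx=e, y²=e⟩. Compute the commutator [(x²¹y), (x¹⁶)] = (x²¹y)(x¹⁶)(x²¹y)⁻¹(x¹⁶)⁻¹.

[(x²¹y), (x¹⁶)] = (x²¹y)·(x¹⁶)·(x²¹y)⁻¹·(x¹⁶)⁻¹.
  (x²¹y) · (x¹⁶) = x⁵y
  (x⁵y) · (x²¹y) = x⁸
  (x⁸) · (x⁸) = x¹⁶

Answer: x¹⁶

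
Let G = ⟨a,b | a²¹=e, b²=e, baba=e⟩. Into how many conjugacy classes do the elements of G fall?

The conjugacy classes (representative and size) are:
  [e] (size 1), [a²⁰] (size 2), [a²] (size 2), [a³] (size 2), [a¹⁷] (size 2), [a⁵] (size 2), [a⁶] (size 2), [a⁷] (size 2), [a⁸] (size 2), [a⁹] (size 2), [a¹⁰] (size 2), [b] (size 21).
Class equation: 1 + 2 + 2 + 2 + 2 + 2 + 2 + 2 + 2 + 2 + 2 + 21 = 42 = |G|. So G has 12 conjugacy classes.

Answer: 12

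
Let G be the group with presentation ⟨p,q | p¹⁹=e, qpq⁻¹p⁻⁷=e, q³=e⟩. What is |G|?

Enumerate words in the generators, reducing via the relations: the distinct elements are
  {e, p, q, pq, p², p³, p⁴, p⁵, p⁶, p⁷, p⁸, p⁹, q², pq², p²q, p³q, p¹², p¹³, p¹¹, p¹⁰, p¹⁴, p¹⁵, p¹⁶, p¹⁷, p¹⁸, p⁴q, p⁵q, p⁶q, p⁷q, p⁸q, p⁹q, p²q², p³q², p¹²q, p¹³q, p¹¹q, p¹⁰q, p¹⁴q, p¹⁵q, p¹⁶q, p¹⁷q, p¹⁸q, p⁴q², p⁵q², p⁶q², p⁷q², p⁸q², p⁹q², p¹²q², p¹³q², p¹¹q², p¹⁰q², p¹⁴q², p¹⁵q², p¹⁶q², p¹⁷q², p¹⁸q²}.
No further products give new elements, so |G| = 57.

Answer: 57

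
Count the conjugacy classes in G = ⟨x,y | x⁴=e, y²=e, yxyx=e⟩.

The conjugacy classes (representative and size) are:
  [e] (size 1), [x] (size 2), [x²] (size 1), [x²y] (size 2), [x³y] (size 2).
Class equation: 1 + 2 + 1 + 2 + 2 = 8 = |G|. So G has 5 conjugacy classes.

Answer: 5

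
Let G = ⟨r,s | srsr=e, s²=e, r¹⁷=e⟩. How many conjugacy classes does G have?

The conjugacy classes (representative and size) are:
  [e] (size 1), [r¹⁶] (size 2), [r²] (size 2), [r³] (size 2), [r¹³] (size 2), [r¹²] (size 2), [r⁶] (size 2), [r¹⁰] (size 2), [r⁹] (size 2), [r⁷s] (size 17).
Class equation: 1 + 2 + 2 + 2 + 2 + 2 + 2 + 2 + 2 + 17 = 34 = |G|. So G has 10 conjugacy classes.

Answer: 10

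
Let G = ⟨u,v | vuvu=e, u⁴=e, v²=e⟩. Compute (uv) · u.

Compute (uv) · u by multiplying left to right and reducing via the relations at each step:
  (uv) · u = v

Answer: v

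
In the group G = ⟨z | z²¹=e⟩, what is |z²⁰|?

Compute successive powers until reaching e:
  (z²⁰)¹ = z²⁰, (z²⁰)² = z¹⁹, (z²⁰)³ = z¹⁸, (z²⁰)⁴ = z¹⁷, (z²⁰)⁵ = z¹⁶, (z²⁰)⁶ = z¹⁵, (z²⁰)⁷ = z¹⁴, (z²⁰)⁸ = z¹³, (z²⁰)⁹ = z¹², (z²⁰)¹⁰ = z¹¹, (z²⁰)¹¹ = z¹⁰, (z²⁰)¹² = z⁹, (z²⁰)¹³ = z⁸, (z²⁰)¹⁴ = z⁷, (z²⁰)¹⁵ = z⁶, (z²⁰)¹⁶ = z⁵, (z²⁰)¹⁷ = z⁴, (z²⁰)¹⁸ = z³, (z²⁰)¹⁹ = z², (z²⁰)²⁰ = z, (z²⁰)²¹ = e.
The smallest positive k with (z²⁰)ᵏ = e is 21.

Answer: 21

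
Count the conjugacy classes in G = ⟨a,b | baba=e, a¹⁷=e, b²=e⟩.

The conjugacy classes (representative and size) are:
  [e] (size 1), [a¹⁶] (size 2), [a²] (size 2), [a³] (size 2), [a¹³] (size 2), [a¹²] (size 2), [a⁶] (size 2), [a¹⁰] (size 2), [a⁹] (size 2), [a⁷b] (size 17).
Class equation: 1 + 2 + 2 + 2 + 2 + 2 + 2 + 2 + 2 + 17 = 34 = |G|. So G has 10 conjugacy classes.

Answer: 10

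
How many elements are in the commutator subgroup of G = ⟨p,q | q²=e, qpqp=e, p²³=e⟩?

G' = [G, G] is generated by all commutators. The generator-pair commutators are: [p, q] = p².
The subgroup they normally generate is {e, p, p², p³, p⁴, p⁵, p⁶, p⁷, p⁸, p⁹, p¹⁰, p¹¹, p¹², p¹³, p¹⁴, p¹⁵, p¹⁶, p¹⁷, p¹⁸, p¹⁹, p²⁰, p²¹, p²²}, of order 23.
Check: |G/G'| = 46/23 = 2 is the order of the abelianisation.

Answer: 23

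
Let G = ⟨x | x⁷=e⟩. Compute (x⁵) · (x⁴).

Compute (x⁵) · (x⁴) by multiplying left to right and reducing via the relations at each step:
  (x⁵) · x⁴ = x²

Answer: x²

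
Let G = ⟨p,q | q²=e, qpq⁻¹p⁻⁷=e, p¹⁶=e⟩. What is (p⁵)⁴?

Compute successive powers of (p⁵), reducing at each step:
  (p⁵)²: (p⁵) · p⁵ = p¹⁰
  (p⁵)³: (p¹⁰) · p⁵ = p¹⁵
  (p⁵)⁴: (p¹⁵) · p⁵ = p⁴

Answer: p⁴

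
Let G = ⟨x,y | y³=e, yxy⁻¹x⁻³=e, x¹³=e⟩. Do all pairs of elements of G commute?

x·y = xy but y·x = x³y, so x·y ≠ y·x and G is not abelian.

Answer: No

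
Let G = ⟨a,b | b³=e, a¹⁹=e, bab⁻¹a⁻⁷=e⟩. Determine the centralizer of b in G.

⟨b⟩ ⊆ C_G(b) since powers of b commute with b; so |C_G(b)| ≥ |⟨b⟩| = 3.
By orbit–stabilizer, |C_G(b)| = |G| / |conj. class of b| = 57 / 19 = 3.
The 3 elements commuting with b are {e, b, b²}.

Answer: {e, b, b²}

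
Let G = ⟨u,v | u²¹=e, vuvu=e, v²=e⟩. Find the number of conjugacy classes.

The conjugacy classes (representative and size) are:
  [e] (size 1), [u²⁰] (size 2), [u²] (size 2), [u³] (size 2), [u¹⁷] (size 2), [u⁵] (size 2), [u⁶] (size 2), [u⁷] (size 2), [u⁸] (size 2), [u⁹] (size 2), [u¹⁰] (size 2), [v] (size 21).
Class equation: 1 + 2 + 2 + 2 + 2 + 2 + 2 + 2 + 2 + 2 + 2 + 21 = 42 = |G|. So G has 12 conjugacy classes.

Answer: 12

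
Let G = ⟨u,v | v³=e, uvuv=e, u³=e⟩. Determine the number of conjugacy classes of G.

The conjugacy classes (representative and size) are:
  [e] (size 1), [vu²] (size 4), [v²u] (size 4), [u²v²] (size 3).
Class equation: 1 + 4 + 4 + 3 = 12 = |G|. So G has 4 conjugacy classes.

Answer: 4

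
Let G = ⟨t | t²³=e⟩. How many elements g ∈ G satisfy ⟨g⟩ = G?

G is cyclic of order 23. An element generates G iff its order is 23, and a cyclic group of order 23 has exactly φ(23) = 22 such elements.

Answer: 22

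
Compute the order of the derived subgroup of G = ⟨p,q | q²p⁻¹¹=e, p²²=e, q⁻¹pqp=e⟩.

G' = [G, G] is generated by all commutators. The generator-pair commutators are: [p, q] = p².
The subgroup they normally generate is {e, p², p⁴, p⁶, p⁸, p¹⁰, p¹², p¹⁴, p¹⁶, p¹⁸, p²⁰}, of order 11.
Check: |G/G'| = 44/11 = 4 is the order of the abelianisation.

Answer: 11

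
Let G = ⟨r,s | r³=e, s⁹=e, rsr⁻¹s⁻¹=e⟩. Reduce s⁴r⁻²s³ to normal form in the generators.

Multiply left to right, reducing at each step:
  (s⁴) · r⁻² = rs⁴
  (rs⁴) · s³ = rs⁷

Answer: rs⁷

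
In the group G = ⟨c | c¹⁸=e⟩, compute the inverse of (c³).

The order of (c³) is 6 (smallest k with (c³)ᵏ = e), so (c³)⁻¹ = (c³)⁵ = c¹⁵.
Check: (c³) · (c¹⁵) → (c³) · c¹⁵ = e, giving e as required.

Answer: c¹⁵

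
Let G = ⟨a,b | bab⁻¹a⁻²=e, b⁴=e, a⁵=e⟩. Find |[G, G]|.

G' = [G, G] is generated by all commutators. The generator-pair commutators are: [a, b] = a⁴.
The subgroup they normally generate is {e, a, a², a³, a⁴}, of order 5.
Check: |G/G'| = 20/5 = 4 is the order of the abelianisation.

Answer: 5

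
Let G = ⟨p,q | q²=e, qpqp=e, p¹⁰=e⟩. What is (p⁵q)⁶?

Compute successive powers of (p⁵q), reducing at each step:
  (p⁵q)²: (p⁵q) · p⁵ = q;   q · q = e
  (p⁵q)³: e · p⁵ = p⁵;   (p⁵) · q = p⁵q
  (p⁵q)⁴: (p⁵q) · p⁵ = q;   q · q = e
  (p⁵q)⁵: e · p⁵ = p⁵;   (p⁵) · q = p⁵q
  (p⁵q)⁶: (p⁵q) · p⁵ = q;   q · q = e

Answer: e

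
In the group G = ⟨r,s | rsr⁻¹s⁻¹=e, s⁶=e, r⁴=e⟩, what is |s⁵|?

Compute successive powers until reaching e:
  (s⁵)¹ = s⁵, (s⁵)² = s⁴, (s⁵)³ = s³, (s⁵)⁴ = s², (s⁵)⁵ = s, (s⁵)⁶ = e.
The smallest positive k with (s⁵)ᵏ = e is 6.

Answer: 6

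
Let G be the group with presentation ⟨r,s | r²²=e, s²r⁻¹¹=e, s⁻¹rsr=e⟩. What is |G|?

Enumerate words in the generators, reducing via the relations: the distinct elements are
  {e, r, s, rs, r², r³, r⁴, r⁵, r⁶, r⁷, r⁸, r⁹, r²s, r²¹, r²⁰, r³s, r¹², r¹³, r¹¹, r¹⁰, r¹⁴, r¹⁵, r¹⁶, r¹⁷, r¹⁸, r¹⁹, r⁴s, r⁵s, r⁶s, r⁷s, r⁸s, r⁹s, s⁻¹, rs⁻¹, r¹⁰s, r²s⁻¹, r³s⁻¹, r⁴s⁻¹, r⁵s⁻¹, r⁶s⁻¹, r⁷s⁻¹, r⁸s⁻¹, r⁹s⁻¹, r¹⁰s⁻¹}.
No further products give new elements, so |G| = 44.

Answer: 44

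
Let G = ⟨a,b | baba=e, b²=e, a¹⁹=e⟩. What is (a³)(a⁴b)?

Compute (a³) · (a⁴b) by multiplying left to right and reducing via the relations at each step:
  (a³) · a⁴ = a⁷
  (a⁷) · b = a⁷b

Answer: a⁷b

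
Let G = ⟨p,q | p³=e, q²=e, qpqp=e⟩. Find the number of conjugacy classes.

The conjugacy classes (representative and size) are:
  [e] (size 1), [p] (size 2), [pq] (size 3).
Class equation: 1 + 2 + 3 = 6 = |G|. So G has 3 conjugacy classes.

Answer: 3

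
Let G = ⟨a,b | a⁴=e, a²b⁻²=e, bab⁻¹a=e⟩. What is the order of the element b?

Compute successive powers until reaching e:
  b¹ = b, b² = a², b³ = b⁻¹, b⁴ = e.
The smallest positive k with bᵏ = e is 4.

Answer: 4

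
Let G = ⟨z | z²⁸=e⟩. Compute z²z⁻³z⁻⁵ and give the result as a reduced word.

Multiply left to right, reducing at each step:
  (z²) · z⁻³ = z²⁷
  (z²⁷) · z⁻⁵ = z²²

Answer: z²²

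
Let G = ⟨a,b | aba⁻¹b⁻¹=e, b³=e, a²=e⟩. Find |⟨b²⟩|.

|⟨b²⟩| equals the order of b². Compute successive powers until reaching e:
  (b²)¹ = b², (b²)² = b, (b²)³ = e.
The smallest positive k with (b²)ᵏ = e is 3, so |⟨b²⟩| = 3.

Answer: 3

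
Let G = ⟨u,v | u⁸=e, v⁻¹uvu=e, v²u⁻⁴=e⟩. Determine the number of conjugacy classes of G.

The conjugacy classes (representative and size) are:
  [e] (size 1), [u⁷] (size 2), [u⁶] (size 2), [u³] (size 2), [u⁴] (size 1), [u²v⁻¹] (size 4), [u³v⁻¹] (size 4).
Class equation: 1 + 2 + 2 + 2 + 1 + 4 + 4 = 16 = |G|. So G has 7 conjugacy classes.

Answer: 7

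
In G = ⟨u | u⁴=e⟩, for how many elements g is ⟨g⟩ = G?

G is cyclic of order 4. An element generates G iff its order is 4, and a cyclic group of order 4 has exactly φ(4) = 2 such elements.

Answer: 2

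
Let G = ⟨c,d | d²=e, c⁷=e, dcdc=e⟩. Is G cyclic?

Every cyclic group is abelian. But c·d = cd while d·c = c⁶d, so c·d ≠ d·c and G is not abelian. Hence G is not cyclic.

Answer: No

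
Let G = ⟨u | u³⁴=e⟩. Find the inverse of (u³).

The order of (u³) is 34 (smallest k with (u³)ᵏ = e), so (u³)⁻¹ = (u³)³³ = u³¹.
Check: (u³) · (u³¹) → (u³) · u³¹ = e, giving e as required.

Answer: u³¹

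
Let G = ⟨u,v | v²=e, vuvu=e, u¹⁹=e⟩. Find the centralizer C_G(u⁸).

⟨u⁸⟩ ⊆ C_G(u⁸) since powers of u⁸ commute with u⁸; so |C_G(u⁸)| ≥ |⟨u⁸⟩| = 19.
By orbit–stabilizer, |C_G(u⁸)| = |G| / |conj. class of u⁸| = 38 / 2 = 19.
The 19 elements commuting with u⁸ are {e, u, u², u³, u⁴, u⁵, u⁶, u⁷, u⁸, u⁹, u¹⁰, u¹¹, u¹², u¹³, u¹⁴, u¹⁵, u¹⁶, u¹⁷, u¹⁸}.

Answer: {e, u, u², u³, u⁴, u⁵, u⁶, u⁷, u⁸, u⁹, u¹⁰, u¹¹, u¹², u¹³, u¹⁴, u¹⁵, u¹⁶, u¹⁷, u¹⁸}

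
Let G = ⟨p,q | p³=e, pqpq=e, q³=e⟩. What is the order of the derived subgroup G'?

G' = [G, G] is generated by all commutators. The generator-pair commutators are: [p, q] = pq²p.
The subgroup they normally generate is {e, pq, p²q², pq²p}, of order 4.
Check: |G/G'| = 12/4 = 3 is the order of the abelianisation.

Answer: 4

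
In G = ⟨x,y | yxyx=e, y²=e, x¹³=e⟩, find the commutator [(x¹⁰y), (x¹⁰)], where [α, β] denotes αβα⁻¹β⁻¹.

[(x¹⁰y), (x¹⁰)] = (x¹⁰y)·(x¹⁰)·(x¹⁰y)⁻¹·(x¹⁰)⁻¹.
  (x¹⁰y) · (x¹⁰) = y
  y · (x¹⁰y) = x³
  (x³) · (x³) = x⁶

Answer: x⁶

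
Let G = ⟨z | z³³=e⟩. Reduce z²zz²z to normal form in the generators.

Multiply left to right, reducing at each step:
  (z²) · z = z³
  (z³) · z² = z⁵
  (z⁵) · z = z⁶

Answer: z⁶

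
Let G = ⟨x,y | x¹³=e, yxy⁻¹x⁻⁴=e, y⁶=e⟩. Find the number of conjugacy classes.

The conjugacy classes (representative and size) are:
  [e] (size 1), [x⁴] (size 6), [x¹¹] (size 6), [x⁷y] (size 13), [x⁸y²] (size 13), [x¹²y³] (size 13), [x⁵y⁴] (size 13), [x¹¹y⁵] (size 13).
Class equation: 1 + 6 + 6 + 13 + 13 + 13 + 13 + 13 = 78 = |G|. So G has 8 conjugacy classes.

Answer: 8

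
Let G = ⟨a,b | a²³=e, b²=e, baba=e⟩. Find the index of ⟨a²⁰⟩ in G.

First find ord(a²⁰) by computing successive powers:
  (a²⁰)¹ = a²⁰, (a²⁰)² = a¹⁷, (a²⁰)³ = a¹⁴, (a²⁰)⁴ = a¹¹, (a²⁰)⁵ = a⁸, (a²⁰)⁶ = a⁵, (a²⁰)⁷ = a², (a²⁰)⁸ = a²², (a²⁰)⁹ = a¹⁹, (a²⁰)¹⁰ = a¹⁶, (a²⁰)¹¹ = a¹³, (a²⁰)¹² = a¹⁰, (a²⁰)¹³ = a⁷, (a²⁰)¹⁴ = a⁴, (a²⁰)¹⁵ = a, (a²⁰)¹⁶ = a²¹, (a²⁰)¹⁷ = a¹⁸, (a²⁰)¹⁸ = a¹⁵, (a²⁰)¹⁹ = a¹², (a²⁰)²⁰ = a⁹, (a²⁰)²¹ = a⁶, (a²⁰)²² = a³, (a²⁰)²³ = e.
So |⟨a²⁰⟩| = ord(a²⁰) = 23. With |G| = 46, by Lagrange [G : ⟨a²⁰⟩] = 46/23 = 2.

Answer: 2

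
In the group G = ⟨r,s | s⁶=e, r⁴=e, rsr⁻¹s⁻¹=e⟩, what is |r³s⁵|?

Compute successive powers until reaching e:
  (r³s⁵)¹ = r³s⁵, (r³s⁵)² = r²s⁴, (r³s⁵)³ = rs³, (r³s⁵)⁴ = s², (r³s⁵)⁵ = r³s, (r³s⁵)⁶ = r², (r³s⁵)⁷ = rs⁵, (r³s⁵)⁸ = s⁴, (r³s⁵)⁹ = r³s³, (r³s⁵)¹⁰ = r²s², (r³s⁵)¹¹ = rs, (r³s⁵)¹² = e.
The smallest positive k with (r³s⁵)ᵏ = e is 12.

Answer: 12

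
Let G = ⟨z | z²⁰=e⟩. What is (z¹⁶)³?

Compute successive powers of (z¹⁶), reducing at each step:
  (z¹⁶)²: (z¹⁶) · z¹⁶ = z¹²
  (z¹⁶)³: (z¹²) · z¹⁶ = z⁸

Answer: z⁸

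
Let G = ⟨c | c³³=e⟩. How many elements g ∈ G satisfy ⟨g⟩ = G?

G is cyclic of order 33. An element generates G iff its order is 33, and a cyclic group of order 33 has exactly φ(33) = 20 such elements.

Answer: 20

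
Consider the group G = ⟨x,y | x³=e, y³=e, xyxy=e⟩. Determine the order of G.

Enumerate words in the generators, reducing via the relations: the distinct elements are
  {e, x, y, xy, x², y², xy², x²y, yx², y²x, xy²x, x²y²}.
No further products give new elements, so |G| = 12.

Answer: 12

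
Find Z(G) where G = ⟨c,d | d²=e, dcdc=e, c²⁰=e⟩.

An element z ∈ Z(G) iff z commutes with every generator.
For example c¹⁰ is central: (c¹⁰)·c = c¹¹ = c·(c¹⁰); (c¹⁰)·d = c¹⁰d = d·(c¹⁰).
Whereas c ∉ Z(G) since c·d = cd ≠ c¹⁹d = d·c.
Checking each of the 40 elements this way gives Z(G) = {e, c¹⁰}, of order 2.

Answer: {e, c¹⁰}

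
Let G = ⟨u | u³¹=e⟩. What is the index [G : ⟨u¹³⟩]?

First find ord(u¹³) by computing successive powers:
  (u¹³)¹ = u¹³, (u¹³)² = u²⁶, (u¹³)³ = u⁸, (u¹³)⁴ = u²¹, (u¹³)⁵ = u³, (u¹³)⁶ = u¹⁶, (u¹³)⁷ = u²⁹, (u¹³)⁸ = u¹¹, (u¹³)⁹ = u²⁴, (u¹³)¹⁰ = u⁶, (u¹³)¹¹ = u¹⁹, (u¹³)¹² = u, (u¹³)¹³ = u¹⁴, (u¹³)¹⁴ = u²⁷, (u¹³)¹⁵ = u⁹, (u¹³)¹⁶ = u²², (u¹³)¹⁷ = u⁴, (u¹³)¹⁸ = u¹⁷, (u¹³)¹⁹ = u³⁰, (u¹³)²⁰ = u¹², (u¹³)²¹ = u²⁵, (u¹³)²² = u⁷, (u¹³)²³ = u²⁰, (u¹³)²⁴ = u², (u¹³)²⁵ = u¹⁵, (u¹³)²⁶ = u²⁸, (u¹³)²⁷ = u¹⁰, (u¹³)²⁸ = u²³, (u¹³)²⁹ = u⁵, (u¹³)³⁰ = u¹⁸, (u¹³)³¹ = e.
So |⟨u¹³⟩| = ord(u¹³) = 31. With |G| = 31, by Lagrange [G : ⟨u¹³⟩] = 31/31 = 1.

Answer: 1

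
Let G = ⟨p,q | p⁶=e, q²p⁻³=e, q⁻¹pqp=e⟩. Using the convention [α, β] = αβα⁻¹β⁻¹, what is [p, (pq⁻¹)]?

[p, (pq⁻¹)] = p·(pq⁻¹)·p⁻¹·(pq⁻¹)⁻¹.
  p · (pq⁻¹) = p²q⁻¹
  (p²q⁻¹) · (p⁵) = q
  q · (pq) = p²

Answer: p²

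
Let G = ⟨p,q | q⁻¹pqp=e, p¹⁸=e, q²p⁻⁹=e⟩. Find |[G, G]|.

G' = [G, G] is generated by all commutators. The generator-pair commutators are: [p, q] = p².
The subgroup they normally generate is {e, p², p⁴, p⁶, p⁸, p¹⁰, p¹², p¹⁴, p¹⁶}, of order 9.
Check: |G/G'| = 36/9 = 4 is the order of the abelianisation.

Answer: 9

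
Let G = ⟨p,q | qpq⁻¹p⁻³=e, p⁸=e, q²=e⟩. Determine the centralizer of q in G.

⟨q⟩ ⊆ C_G(q) since powers of q commute with q; so |C_G(q)| ≥ |⟨q⟩| = 2.
By orbit–stabilizer, |C_G(q)| = |G| / |conj. class of q| = 16 / 4 = 4.
The 4 elements commuting with q are {e, p⁴, q, p⁴q}.

Answer: {e, p⁴, q, p⁴q}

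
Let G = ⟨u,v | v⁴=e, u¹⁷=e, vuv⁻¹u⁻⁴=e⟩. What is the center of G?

An element z ∈ Z(G) iff z commutes with every generator.
For example e is central: e·u = u = u·e; e·v = v = v·e.
Whereas u ∉ Z(G) since u·v = uv ≠ u⁴v = v·u.
Checking each of the 68 elements this way gives Z(G) = {e}, of order 1.

Answer: {e}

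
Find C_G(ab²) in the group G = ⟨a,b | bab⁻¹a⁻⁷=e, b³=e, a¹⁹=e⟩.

⟨ab²⟩ ⊆ C_G(ab²) since powers of ab² commute with ab²; so |C_G(ab²)| ≥ |⟨ab²⟩| = 3.
By orbit–stabilizer, |C_G(ab²)| = |G| / |conj. class of ab²| = 57 / 19 = 3.
The 3 elements commuting with ab² are {e, ab², a¹²b}.

Answer: {e, ab², a¹²b}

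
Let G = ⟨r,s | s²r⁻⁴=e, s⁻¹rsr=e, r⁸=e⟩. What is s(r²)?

Compute s · (r²) by multiplying left to right and reducing via the relations at each step:
  s · r² = r²s⁻¹

Answer: r²s⁻¹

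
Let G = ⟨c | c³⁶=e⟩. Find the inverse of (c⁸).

The order of (c⁸) is 9 (smallest k with (c⁸)ᵏ = e), so (c⁸)⁻¹ = (c⁸)⁸ = c²⁸.
Check: (c⁸) · (c²⁸) → (c⁸) · c²⁸ = e, giving e as required.

Answer: c²⁸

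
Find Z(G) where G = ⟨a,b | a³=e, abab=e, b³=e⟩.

An element z ∈ Z(G) iff z commutes with every generator.
For example e is central: e·a = a = a·e; e·b = b = b·e.
Whereas a ∉ Z(G) since a·b = ab ≠ a²b² = b·a.
Checking each of the 12 elements this way gives Z(G) = {e}, of order 1.

Answer: {e}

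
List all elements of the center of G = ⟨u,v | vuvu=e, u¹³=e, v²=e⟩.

An element z ∈ Z(G) iff z commutes with every generator.
For example e is central: e·u = u = u·e; e·v = v = v·e.
Whereas u ∉ Z(G) since u·v = uv ≠ u¹²v = v·u.
Checking each of the 26 elements this way gives Z(G) = {e}, of order 1.

Answer: {e}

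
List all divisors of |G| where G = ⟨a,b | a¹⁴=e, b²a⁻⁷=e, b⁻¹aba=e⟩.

|G| = 28 = 2² · 7. By Lagrange's theorem the order of any subgroup divides 28; the divisors of 28 are 1, 2, 4, 7, 14, 28.

Answer: 1, 2, 4, 7, 14, 28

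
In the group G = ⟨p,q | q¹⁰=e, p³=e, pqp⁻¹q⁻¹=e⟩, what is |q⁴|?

Compute successive powers until reaching e:
  (q⁴)¹ = q⁴, (q⁴)² = q⁸, (q⁴)³ = q², (q⁴)⁴ = q⁶, (q⁴)⁵ = e.
The smallest positive k with (q⁴)ᵏ = e is 5.

Answer: 5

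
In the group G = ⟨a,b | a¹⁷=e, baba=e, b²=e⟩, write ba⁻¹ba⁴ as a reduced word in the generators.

Multiply left to right, reducing at each step:
  b · a⁻¹ = ab
  (ab) · b = a
  a · a⁴ = a⁵

Answer: a⁵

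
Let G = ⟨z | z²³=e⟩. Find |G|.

G is generated by a single element, so G is cyclic. The relator gives z²³ = e and no smaller power is forced to be e, so the 23 powers {e, z, z², z³, z⁴, z⁵, z⁶, z⁷, z⁸, z⁹, z²², z²¹, z²⁰, z¹², z¹³, z¹¹, z¹⁰, z¹⁴, z¹⁵, z¹⁶, z¹⁷, z¹⁸, z¹⁹} are distinct. Hence |G| = 23.

Answer: 23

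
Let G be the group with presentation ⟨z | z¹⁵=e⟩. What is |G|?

G is generated by a single element, so G is cyclic. The relator gives z¹⁵ = e and no smaller power is forced to be e, so the 15 powers {e, z, z², z³, z⁴, z⁵, z⁶, z⁷, z⁸, z⁹, z¹², z¹³, z¹¹, z¹⁰, z¹⁴} are distinct. Hence |G| = 15.

Answer: 15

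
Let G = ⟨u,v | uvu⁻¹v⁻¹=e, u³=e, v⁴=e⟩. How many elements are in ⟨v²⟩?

|⟨v²⟩| equals the order of v². Compute successive powers until reaching e:
  (v²)¹ = v², (v²)² = e.
The smallest positive k with (v²)ᵏ = e is 2, so |⟨v²⟩| = 2.

Answer: 2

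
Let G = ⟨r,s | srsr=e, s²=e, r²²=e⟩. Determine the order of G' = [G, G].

G' = [G, G] is generated by all commutators. The generator-pair commutators are: [r, s] = r².
The subgroup they normally generate is {e, r², r⁴, r⁶, r⁸, r¹⁰, r¹², r¹⁴, r¹⁶, r¹⁸, r²⁰}, of order 11.
Check: |G/G'| = 44/11 = 4 is the order of the abelianisation.

Answer: 11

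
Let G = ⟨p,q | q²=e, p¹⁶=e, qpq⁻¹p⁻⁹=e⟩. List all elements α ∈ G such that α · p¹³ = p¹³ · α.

⟨p¹³⟩ ⊆ C_G(p¹³) since powers of p¹³ commute with p¹³; so |C_G(p¹³)| ≥ |⟨p¹³⟩| = 16.
By orbit–stabilizer, |C_G(p¹³)| = |G| / |conj. class of p¹³| = 32 / 2 = 16.
The 16 elements commuting with p¹³ are {e, p, p², p³, p⁴, p⁵, p⁶, p⁷, p⁸, p⁹, p¹⁰, p¹¹, p¹², p¹³, p¹⁴, p¹⁵}.

Answer: {e, p, p², p³, p⁴, p⁵, p⁶, p⁷, p⁸, p⁹, p¹⁰, p¹¹, p¹², p¹³, p¹⁴, p¹⁵}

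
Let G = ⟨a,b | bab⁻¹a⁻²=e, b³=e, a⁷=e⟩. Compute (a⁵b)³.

Compute successive powers of (a⁵b), reducing at each step:
  (a⁵b)²: (a⁵b) · a⁵ = ab;   (ab) · b = ab²
  (a⁵b)³: (ab²) · a⁵ = b²;   (b²) · b = e

Answer: e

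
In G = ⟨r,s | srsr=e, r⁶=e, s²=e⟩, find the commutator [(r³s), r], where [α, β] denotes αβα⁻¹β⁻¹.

[(r³s), r] = (r³s)·r·(r³s)⁻¹·r⁻¹.
  (r³s) · r = r²s
  (r²s) · (r³s) = r⁵
  (r⁵) · (r⁵) = r⁴

Answer: r⁴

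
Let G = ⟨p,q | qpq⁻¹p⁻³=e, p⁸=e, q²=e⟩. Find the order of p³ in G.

Compute successive powers until reaching e:
  (p³)¹ = p³, (p³)² = p⁶, (p³)³ = p, (p³)⁴ = p⁴, (p³)⁵ = p⁷, (p³)⁶ = p², (p³)⁷ = p⁵, (p³)⁸ = e.
The smallest positive k with (p³)ᵏ = e is 8.

Answer: 8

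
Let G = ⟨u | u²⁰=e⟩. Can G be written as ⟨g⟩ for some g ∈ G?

|G| = 20. The element u has order 20 (its powers give 20 distinct elements), so ⟨u⟩ = G and G is cyclic.

Answer: Yes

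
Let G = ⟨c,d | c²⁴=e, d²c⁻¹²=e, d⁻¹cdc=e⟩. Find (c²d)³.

Compute successive powers of (c²d), reducing at each step:
  (c²d)²: (c²d) · c² = d;   d · d = c¹²
  (c²d)³: (c¹²) · c² = c¹⁴;   (c¹⁴) · d = c²d⁻¹

Answer: c²d⁻¹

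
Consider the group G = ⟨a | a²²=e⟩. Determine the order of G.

G is generated by a single element, so G is cyclic. The relator gives a²² = e and no smaller power is forced to be e, so the 22 powers {a, e, a², a³, a⁴, a⁵, a⁶, a⁷, a⁸, a⁹, a²¹, a²⁰, a¹², a¹³, a¹¹, a¹⁰, a¹⁴, a¹⁵, a¹⁶, a¹⁷, a¹⁸, a¹⁹} are distinct. Hence |G| = 22.

Answer: 22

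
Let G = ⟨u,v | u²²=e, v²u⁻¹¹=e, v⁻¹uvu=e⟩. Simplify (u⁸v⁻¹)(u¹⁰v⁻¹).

Compute (u⁸v⁻¹) · (u¹⁰v⁻¹) by multiplying left to right and reducing via the relations at each step:
  (u⁸v⁻¹) · u¹⁰ = u⁹v
  (u⁹v) · v⁻¹ = u⁹

Answer: u⁹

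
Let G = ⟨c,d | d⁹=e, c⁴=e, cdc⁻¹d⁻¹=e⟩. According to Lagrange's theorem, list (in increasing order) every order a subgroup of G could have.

|G| = 36 = 2² · 3². By Lagrange's theorem the order of any subgroup divides 36; the divisors of 36 are 1, 2, 3, 4, 6, 9, 12, 18, 36.

Answer: 1, 2, 3, 4, 6, 9, 12, 18, 36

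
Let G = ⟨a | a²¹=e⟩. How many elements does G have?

G is generated by a single element, so G is cyclic. The relator gives a²¹ = e and no smaller power is forced to be e, so the 21 powers {a, e, a², a³, a⁴, a⁵, a⁶, a⁷, a⁸, a⁹, a²⁰, a¹², a¹³, a¹¹, a¹⁰, a¹⁴, a¹⁵, a¹⁶, a¹⁷, a¹⁸, a¹⁹} are distinct. Hence |G| = 21.

Answer: 21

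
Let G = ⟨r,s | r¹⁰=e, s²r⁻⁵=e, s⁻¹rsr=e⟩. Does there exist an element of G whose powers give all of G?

Every cyclic group is abelian. But r·s = rs while s·r = r⁴s⁻¹, so r·s ≠ s·r and G is not abelian. Hence G is not cyclic.

Answer: No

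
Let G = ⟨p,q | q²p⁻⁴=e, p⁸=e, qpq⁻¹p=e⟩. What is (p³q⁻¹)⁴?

Compute successive powers of (p³q⁻¹), reducing at each step:
  (p³q⁻¹)²: (p³q⁻¹) · p³ = q⁻¹;   (q⁻¹) · q⁻¹ = p⁴
  (p³q⁻¹)³: (p⁴) · p³ = p⁷;   (p⁷) · q⁻¹ = p³q
  (p³q⁻¹)⁴: (p³q) · p³ = q;   q · q⁻¹ = e

Answer: e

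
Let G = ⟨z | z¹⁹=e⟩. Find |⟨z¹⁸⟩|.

|⟨z¹⁸⟩| equals the order of z¹⁸. Compute successive powers until reaching e:
  (z¹⁸)¹ = z¹⁸, (z¹⁸)² = z¹⁷, (z¹⁸)³ = z¹⁶, (z¹⁸)⁴ = z¹⁵, (z¹⁸)⁵ = z¹⁴, (z¹⁸)⁶ = z¹³, (z¹⁸)⁷ = z¹², (z¹⁸)⁸ = z¹¹, (z¹⁸)⁹ = z¹⁰, (z¹⁸)¹⁰ = z⁹, (z¹⁸)¹¹ = z⁸, (z¹⁸)¹² = z⁷, (z¹⁸)¹³ = z⁶, (z¹⁸)¹⁴ = z⁵, (z¹⁸)¹⁵ = z⁴, (z¹⁸)¹⁶ = z³, (z¹⁸)¹⁷ = z², (z¹⁸)¹⁸ = z, (z¹⁸)¹⁹ = e.
The smallest positive k with (z¹⁸)ᵏ = e is 19, so |⟨z¹⁸⟩| = 19.

Answer: 19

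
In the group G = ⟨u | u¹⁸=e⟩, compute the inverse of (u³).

The order of (u³) is 6 (smallest k with (u³)ᵏ = e), so (u³)⁻¹ = (u³)⁵ = u¹⁵.
Check: (u³) · (u¹⁵) → (u³) · u¹⁵ = e, giving e as required.

Answer: u¹⁵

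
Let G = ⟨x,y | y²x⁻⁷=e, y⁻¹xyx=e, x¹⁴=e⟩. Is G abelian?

x·y = xy but y·x = x⁶y⁻¹, so x·y ≠ y·x and G is not abelian.

Answer: No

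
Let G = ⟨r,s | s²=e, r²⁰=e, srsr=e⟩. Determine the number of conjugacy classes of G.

The conjugacy classes (representative and size) are:
  [e] (size 1), [r] (size 2), [r¹⁸] (size 2), [r³] (size 2), [r⁴] (size 2), [r¹⁵] (size 2), [r¹⁴] (size 2), [r⁷] (size 2), [r¹²] (size 2), [r¹¹] (size 2), [r¹⁰] (size 1), [r¹⁸s] (size 10), [r⁵s] (size 10).
Class equation: 1 + 2 + 2 + 2 + 2 + 2 + 2 + 2 + 2 + 2 + 1 + 10 + 10 = 40 = |G|. So G has 13 conjugacy classes.

Answer: 13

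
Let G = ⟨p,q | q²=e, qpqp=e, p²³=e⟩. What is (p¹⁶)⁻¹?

The order of (p¹⁶) is 23 (smallest k with (p¹⁶)ᵏ = e), so (p¹⁶)⁻¹ = (p¹⁶)²² = p⁷.
Check: (p¹⁶) · (p⁷) → (p¹⁶) · p⁷ = e, giving e as required.

Answer: p⁷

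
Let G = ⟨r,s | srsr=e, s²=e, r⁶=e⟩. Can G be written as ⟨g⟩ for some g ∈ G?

Every cyclic group is abelian. But r·s = rs while s·r = r⁵s, so r·s ≠ s·r and G is not abelian. Hence G is not cyclic.

Answer: No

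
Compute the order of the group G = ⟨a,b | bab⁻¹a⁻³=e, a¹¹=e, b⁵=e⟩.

Enumerate words in the generators, reducing via the relations: the distinct elements are
  {a, b, e, ab, a², a³, a⁴, a⁵, a⁶, a⁷, a⁸, a⁹, b², b³, b⁴, ab², ab³, ab⁴, a²b, a³b, a¹⁰, a⁴b, a⁵b, a⁶b, a⁷b, a⁸b, a⁹b, a²b², a²b³, a²b⁴, a³b², a³b³, a³b⁴, a¹⁰b, a⁴b², a⁴b³, a⁴b⁴, a⁵b², a⁵b³, a⁵b⁴, a⁶b², a⁶b³, a⁶b⁴, a⁷b², a⁷b³, a⁷b⁴, a⁸b², a⁸b³, a⁸b⁴, a⁹b², a⁹b³, a⁹b⁴, a¹⁰b², a¹⁰b³, a¹⁰b⁴}.
No further products give new elements, so |G| = 55.

Answer: 55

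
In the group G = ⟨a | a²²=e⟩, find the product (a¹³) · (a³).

Compute (a¹³) · (a³) by multiplying left to right and reducing via the relations at each step:
  (a¹³) · a³ = a¹⁶

Answer: a¹⁶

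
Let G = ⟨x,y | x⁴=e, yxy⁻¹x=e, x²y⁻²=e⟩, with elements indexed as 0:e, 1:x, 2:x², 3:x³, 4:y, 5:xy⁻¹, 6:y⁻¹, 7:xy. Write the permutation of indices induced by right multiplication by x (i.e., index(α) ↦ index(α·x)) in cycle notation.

(0 1 2 3)(4 5 6 7)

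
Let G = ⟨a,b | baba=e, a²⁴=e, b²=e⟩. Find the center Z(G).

An element z ∈ Z(G) iff z commutes with every generator.
For example a¹² is central: (a¹²)·a = a¹³ = a·(a¹²); (a¹²)·b = a¹²b = b·(a¹²).
Whereas a ∉ Z(G) since a·b = ab ≠ a²³b = b·a.
Checking each of the 48 elements this way gives Z(G) = {e, a¹²}, of order 2.

Answer: {e, a¹²}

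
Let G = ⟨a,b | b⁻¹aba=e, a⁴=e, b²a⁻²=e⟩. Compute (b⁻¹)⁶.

Compute successive powers of (b⁻¹), reducing at each step:
  (b⁻¹)²: (b⁻¹) · b⁻¹ = a²
  (b⁻¹)³: (a²) · b⁻¹ = b
  (b⁻¹)⁴: b · b⁻¹ = e
  (b⁻¹)⁵: e · b⁻¹ = b⁻¹
  (b⁻¹)⁶: (b⁻¹) · b⁻¹ = a²

Answer: a²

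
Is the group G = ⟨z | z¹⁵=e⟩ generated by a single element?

|G| = 15. The element z has order 15 (its powers give 15 distinct elements), so ⟨z⟩ = G and G is cyclic.

Answer: Yes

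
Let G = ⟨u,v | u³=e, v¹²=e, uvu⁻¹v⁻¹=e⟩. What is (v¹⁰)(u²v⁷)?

Compute (v¹⁰) · (u²v⁷) by multiplying left to right and reducing via the relations at each step:
  (v¹⁰) · u² = u²v¹⁰
  (u²v¹⁰) · v⁷ = u²v⁵

Answer: u²v⁵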